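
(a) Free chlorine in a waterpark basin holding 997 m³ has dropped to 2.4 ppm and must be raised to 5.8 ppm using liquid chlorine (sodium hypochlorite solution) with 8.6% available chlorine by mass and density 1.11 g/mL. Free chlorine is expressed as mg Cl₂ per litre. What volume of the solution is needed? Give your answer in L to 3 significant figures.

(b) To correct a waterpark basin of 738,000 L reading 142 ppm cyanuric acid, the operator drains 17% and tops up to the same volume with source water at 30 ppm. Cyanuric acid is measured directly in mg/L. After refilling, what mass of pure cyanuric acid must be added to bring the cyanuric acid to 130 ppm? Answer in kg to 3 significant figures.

(a) Volume: 997 m³ = 997,000 L.
(a) Chlorine deficit: 5.8 − 2.4 = 3.4 ppm = 3.4 mg/L as Cl₂.
(a) Cl₂ equivalent needed: 3.4 mg/L × 997,000 L = 3,390,000 mg = 3390 g.
(a) Product at 8.6% available chlorine: 3390 / 0.086 = 39,420 g.
(a) Volume at density 1.11 g/mL: 39,420 g ÷ 1.11 g/mL = 35,510 mL.

(b) After draining 17% and refilling: 142 × 0.83 + 30 × 0.17 = 122.96 ppm.
(b) Deficit to target: 130 − 122.96 = 7.04 mg/L.
(b) Mass: 7.04 mg/L × 738,000 L = 5196 g cyanuric acid.

(a) 35.5 L; (b) 5.20 kg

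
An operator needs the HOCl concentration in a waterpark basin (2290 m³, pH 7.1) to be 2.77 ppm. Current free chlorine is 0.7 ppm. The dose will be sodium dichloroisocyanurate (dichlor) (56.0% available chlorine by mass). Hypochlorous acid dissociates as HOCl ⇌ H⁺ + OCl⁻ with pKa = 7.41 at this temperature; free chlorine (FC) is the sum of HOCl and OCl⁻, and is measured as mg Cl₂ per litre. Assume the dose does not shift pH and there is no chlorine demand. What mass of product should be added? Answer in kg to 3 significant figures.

Volume: 2290 m³ = 2,290,000 L.
[OCl⁻]/[HOCl] = 10^(pH − pKa) = 10^(7.1 − 7.41) = 0.4898; fraction as HOCl = 1/(1 + 0.4898) = 0.6712.
Free chlorine required for 2.77 ppm HOCl: 2.77 / 0.6712 = 4.127 ppm.
FC to add: 4.127 − 0.7 = 3.427 mg/L as Cl₂.
Cl₂ equivalent: 3.427 mg/L × 2,290,000 L = 7847 g.
Product at 56.0% available Cl: 7847 / 0.56 = 14,010 g.

14.0 kg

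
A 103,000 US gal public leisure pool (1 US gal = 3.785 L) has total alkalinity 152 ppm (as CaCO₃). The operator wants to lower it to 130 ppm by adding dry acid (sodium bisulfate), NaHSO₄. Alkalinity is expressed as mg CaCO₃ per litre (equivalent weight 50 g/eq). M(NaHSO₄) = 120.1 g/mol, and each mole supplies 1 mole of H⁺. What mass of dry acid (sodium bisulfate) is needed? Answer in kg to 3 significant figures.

Volume: 103,000 US gal × 3.785 L/gal = 389,855 L.
Alkalinity to neutralize: (152 − 130) = 22 mg/L as CaCO₃ × 389,855 L = 8577 g as CaCO₃.
Equivalents of H⁺ required: 8577 ÷ 50 g/eq = 171.5 eq = 171.5 mol NaHSO₄.
Mass of NaHSO₄: 171.5 × 120.1 = 20,600 g.

20.6 kg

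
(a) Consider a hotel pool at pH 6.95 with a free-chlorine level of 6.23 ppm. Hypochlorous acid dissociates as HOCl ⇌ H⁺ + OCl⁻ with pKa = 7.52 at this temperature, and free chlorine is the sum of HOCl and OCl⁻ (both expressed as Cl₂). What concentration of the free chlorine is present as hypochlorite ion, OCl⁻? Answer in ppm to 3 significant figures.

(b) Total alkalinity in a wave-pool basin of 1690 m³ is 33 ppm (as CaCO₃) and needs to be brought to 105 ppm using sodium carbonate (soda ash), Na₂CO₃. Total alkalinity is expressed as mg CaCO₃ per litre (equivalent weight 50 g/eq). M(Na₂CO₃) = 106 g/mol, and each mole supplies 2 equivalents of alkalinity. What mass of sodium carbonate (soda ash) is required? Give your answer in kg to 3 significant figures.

(a) 1.32 ppm; (b) 129 kg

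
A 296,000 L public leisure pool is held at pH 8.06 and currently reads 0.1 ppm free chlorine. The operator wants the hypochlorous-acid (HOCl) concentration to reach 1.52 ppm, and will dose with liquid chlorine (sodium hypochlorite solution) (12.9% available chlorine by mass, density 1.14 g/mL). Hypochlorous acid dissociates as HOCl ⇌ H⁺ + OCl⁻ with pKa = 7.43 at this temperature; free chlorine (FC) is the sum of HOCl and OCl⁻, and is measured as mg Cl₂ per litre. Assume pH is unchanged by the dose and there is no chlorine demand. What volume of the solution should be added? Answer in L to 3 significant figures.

15.9 L

[OCl⁻]/[HOCl] = 10^(pH − pKa) = 10^(8.06 − 7.43) = 4.266; fraction as HOCl = 1/(1 + 4.266) = 0.1899.
Free chlorine required for 1.52 ppm HOCl: 1.52 / 0.1899 = 8.004 ppm.
FC to add: 8.004 − 0.1 = 7.904 mg/L as Cl₂.
Cl₂ equivalent: 7.904 mg/L × 296,000 L = 2340 g.
Product at 12.9% available Cl: 2340 / 0.129 = 18,140 g.
Volume: 18,140 g ÷ 1.14 g/mL = 15,910 mL.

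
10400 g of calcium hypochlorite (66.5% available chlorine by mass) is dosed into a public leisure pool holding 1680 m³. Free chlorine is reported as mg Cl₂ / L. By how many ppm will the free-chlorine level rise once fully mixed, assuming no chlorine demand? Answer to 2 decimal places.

4.12 ppm

Volume: 1680 m³ = 1,680,000 L.
Available chlorine delivered: 10,400 g × 0.665 = 6916 g as Cl₂.
Concentration rise: 6916 g / 1,680,000 L = 4.117 mg/L = 4.12 ppm.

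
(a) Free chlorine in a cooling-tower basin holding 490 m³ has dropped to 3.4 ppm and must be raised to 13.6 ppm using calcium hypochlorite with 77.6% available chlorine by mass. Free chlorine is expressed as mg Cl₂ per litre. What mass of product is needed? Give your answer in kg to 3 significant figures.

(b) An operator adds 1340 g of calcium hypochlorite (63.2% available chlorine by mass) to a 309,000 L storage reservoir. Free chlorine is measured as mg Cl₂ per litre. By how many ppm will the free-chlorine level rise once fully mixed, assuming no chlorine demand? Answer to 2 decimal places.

(a) 6.44 kg; (b) 2.74 ppm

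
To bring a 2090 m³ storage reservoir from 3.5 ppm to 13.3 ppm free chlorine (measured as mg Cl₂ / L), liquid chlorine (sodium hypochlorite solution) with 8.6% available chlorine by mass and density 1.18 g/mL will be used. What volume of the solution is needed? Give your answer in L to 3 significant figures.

202 L

Volume: 2090 m³ = 2,090,000 L.
Chlorine deficit: 13.3 − 3.5 = 9.8 ppm = 9.8 mg/L as Cl₂.
Cl₂ equivalent needed: 9.8 mg/L × 2,090,000 L = 20,480,000 mg = 20,480 g.
Product at 8.6% available chlorine: 20,480 / 0.086 = 238,200 g.
Volume at density 1.18 g/mL: 238,200 g ÷ 1.18 g/mL = 201,800 mL.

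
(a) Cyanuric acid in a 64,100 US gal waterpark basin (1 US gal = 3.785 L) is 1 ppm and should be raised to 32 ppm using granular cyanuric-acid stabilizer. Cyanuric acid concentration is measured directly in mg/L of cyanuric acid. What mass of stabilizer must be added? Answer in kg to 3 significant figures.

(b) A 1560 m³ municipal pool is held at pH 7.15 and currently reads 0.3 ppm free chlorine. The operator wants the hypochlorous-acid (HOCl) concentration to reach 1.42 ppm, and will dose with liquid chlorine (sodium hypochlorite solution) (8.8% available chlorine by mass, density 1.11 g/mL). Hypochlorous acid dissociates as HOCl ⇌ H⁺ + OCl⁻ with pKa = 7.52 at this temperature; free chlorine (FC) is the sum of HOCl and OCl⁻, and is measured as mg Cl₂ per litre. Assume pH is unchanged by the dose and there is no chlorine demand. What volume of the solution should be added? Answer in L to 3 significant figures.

(a) 7.52 kg; (b) 27.6 L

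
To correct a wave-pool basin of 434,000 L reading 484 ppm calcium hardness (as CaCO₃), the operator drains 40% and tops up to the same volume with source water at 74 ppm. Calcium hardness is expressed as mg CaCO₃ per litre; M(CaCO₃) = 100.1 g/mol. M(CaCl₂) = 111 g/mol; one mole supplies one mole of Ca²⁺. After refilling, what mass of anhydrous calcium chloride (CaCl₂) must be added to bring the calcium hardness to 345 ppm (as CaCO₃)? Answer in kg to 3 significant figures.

12.0 kg

After draining 40% and refilling: 484 × 0.60 + 74 × 0.40 = 320 ppm.
Deficit to target: 345 − 320 = 25 mg/L.
As CaCO₃: 25 mg/L × 434,000 L = 10,850 g; ÷ 100.1 = 108.4 mol Ca²⁺.
Mass: 108.4 × 111 = 12,030 g.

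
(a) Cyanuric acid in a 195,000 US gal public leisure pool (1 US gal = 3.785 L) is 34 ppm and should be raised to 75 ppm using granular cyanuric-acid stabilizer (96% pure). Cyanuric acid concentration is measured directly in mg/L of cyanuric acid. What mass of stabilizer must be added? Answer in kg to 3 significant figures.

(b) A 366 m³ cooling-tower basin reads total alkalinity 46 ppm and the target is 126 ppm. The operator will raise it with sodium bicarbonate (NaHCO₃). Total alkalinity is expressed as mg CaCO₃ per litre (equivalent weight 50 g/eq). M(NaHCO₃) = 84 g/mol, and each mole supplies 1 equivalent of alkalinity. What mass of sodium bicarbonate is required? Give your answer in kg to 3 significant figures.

(a) Volume: 195,000 US gal × 3.785 L/gal = 738,075 L.
(a) CYA to add: (75 − 34) = 41 mg/L × 738,075 L = 30,260 g cyanuric acid.
(a) At 96% purity: 30,260 / 0.96 = 31,520 g product.

(b) Volume: 366 m³ = 366,000 L.
(b) Alkalinity to add: (126 − 46) = 80 mg/L as CaCO₃ × 366,000 L = 29,280 g as CaCO₃.
(b) Equivalents: 29,280 g ÷ 50 g/eq = 585.6 eq.
(b) NaHCO₃ supplies 1 eq per mole → 585.6 mol.
(b) Mass: 585.6 mol × 84 g/mol = 49,190 g.

(a) 31.5 kg; (b) 49.2 kg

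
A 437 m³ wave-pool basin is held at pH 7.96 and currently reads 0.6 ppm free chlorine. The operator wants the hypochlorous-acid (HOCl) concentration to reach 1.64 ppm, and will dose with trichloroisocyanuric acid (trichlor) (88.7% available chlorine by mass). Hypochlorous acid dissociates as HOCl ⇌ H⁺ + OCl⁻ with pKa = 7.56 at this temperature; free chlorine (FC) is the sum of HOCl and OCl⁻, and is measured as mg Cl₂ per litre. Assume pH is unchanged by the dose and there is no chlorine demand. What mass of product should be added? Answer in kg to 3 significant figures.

2.54 kg

Volume: 437 m³ = 437,000 L.
[OCl⁻]/[HOCl] = 10^(pH − pKa) = 10^(7.96 − 7.56) = 2.512; fraction as HOCl = 1/(1 + 2.512) = 0.2847.
Free chlorine required for 1.64 ppm HOCl: 1.64 / 0.2847 = 5.759 ppm.
FC to add: 5.759 − 0.6 = 5.159 mg/L as Cl₂.
Cl₂ equivalent: 5.159 mg/L × 437,000 L = 2255 g.
Product at 88.7% available Cl: 2255 / 0.887 = 2542 g.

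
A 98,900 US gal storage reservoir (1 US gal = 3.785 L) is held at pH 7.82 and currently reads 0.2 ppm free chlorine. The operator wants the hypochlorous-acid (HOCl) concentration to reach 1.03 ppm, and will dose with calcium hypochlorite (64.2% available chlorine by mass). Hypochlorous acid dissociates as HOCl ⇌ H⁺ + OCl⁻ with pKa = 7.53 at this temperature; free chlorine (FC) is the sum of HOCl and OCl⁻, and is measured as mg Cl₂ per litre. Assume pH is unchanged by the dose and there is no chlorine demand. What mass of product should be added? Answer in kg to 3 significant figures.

Volume: 98,900 US gal × 3.785 L/gal = 374,336 L.
[OCl⁻]/[HOCl] = 10^(pH − pKa) = 10^(7.82 − 7.53) = 1.95; fraction as HOCl = 1/(1 + 1.95) = 0.339.
Free chlorine required for 1.03 ppm HOCl: 1.03 / 0.339 = 3.038 ppm.
FC to add: 3.038 − 0.2 = 2.838 mg/L as Cl₂.
Cl₂ equivalent: 2.838 mg/L × 374,336 L = 1062 g.
Product at 64.2% available Cl: 1062 / 0.642 = 1655 g.

1.65 kg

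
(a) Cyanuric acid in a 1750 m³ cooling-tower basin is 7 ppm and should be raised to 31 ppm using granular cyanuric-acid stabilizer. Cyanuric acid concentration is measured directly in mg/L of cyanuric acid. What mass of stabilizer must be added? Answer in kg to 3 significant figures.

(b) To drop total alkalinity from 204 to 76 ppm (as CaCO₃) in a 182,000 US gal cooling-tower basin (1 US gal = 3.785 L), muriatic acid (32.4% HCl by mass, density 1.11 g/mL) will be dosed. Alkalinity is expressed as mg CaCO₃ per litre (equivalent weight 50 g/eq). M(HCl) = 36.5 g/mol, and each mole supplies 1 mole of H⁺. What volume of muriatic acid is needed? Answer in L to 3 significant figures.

(a) Volume: 1750 m³ = 1,750,000 L.
(a) CYA to add: (31 − 7) = 24 mg/L × 1,750,000 L = 42,000 g cyanuric acid.

(b) Volume: 182,000 US gal × 3.785 L/gal = 688,870 L.
(b) Alkalinity to neutralize: (204 − 76) = 128 mg/L as CaCO₃ × 688,870 L = 88,180 g as CaCO₃.
(b) Equivalents of H⁺ required: 88,180 ÷ 50 g/eq = 1764 eq = 1764 mol HCl.
(b) Mass of HCl: 1764 × 36.5 = 64,370 g.
(b) Mass of 32.4% solution: 64,370 / 0.324 = 198,700 g.
(b) Volume: 198,700 g ÷ 1.11 g/mL = 179,000 mL.

(a) 42.0 kg; (b) 179 L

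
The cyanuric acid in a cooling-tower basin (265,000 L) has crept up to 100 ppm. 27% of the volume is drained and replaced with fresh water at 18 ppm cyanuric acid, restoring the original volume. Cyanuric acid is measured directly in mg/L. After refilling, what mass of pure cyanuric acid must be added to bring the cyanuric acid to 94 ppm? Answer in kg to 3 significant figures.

After draining 27% and refilling: 100 × 0.73 + 18 × 0.27 = 77.86 ppm.
Deficit to target: 94 − 77.86 = 16.14 mg/L.
Mass: 16.14 mg/L × 265,000 L = 4277 g cyanuric acid.

4.28 kg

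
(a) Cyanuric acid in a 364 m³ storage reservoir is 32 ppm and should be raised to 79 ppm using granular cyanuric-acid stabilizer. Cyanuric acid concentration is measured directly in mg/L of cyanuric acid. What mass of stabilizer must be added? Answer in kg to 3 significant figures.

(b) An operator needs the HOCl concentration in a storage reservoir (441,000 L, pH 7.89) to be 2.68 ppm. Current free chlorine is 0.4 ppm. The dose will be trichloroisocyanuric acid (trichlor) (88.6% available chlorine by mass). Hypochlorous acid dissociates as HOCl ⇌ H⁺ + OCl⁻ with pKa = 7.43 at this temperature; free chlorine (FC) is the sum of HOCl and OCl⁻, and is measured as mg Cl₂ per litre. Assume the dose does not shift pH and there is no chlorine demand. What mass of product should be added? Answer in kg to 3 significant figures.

(a) Volume: 364 m³ = 364,000 L.
(a) CYA to add: (79 − 32) = 47 mg/L × 364,000 L = 17,110 g cyanuric acid.

(b) [OCl⁻]/[HOCl] = 10^(pH − pKa) = 10^(7.89 − 7.43) = 2.884; fraction as HOCl = 1/(1 + 2.884) = 0.2575.
(b) Free chlorine required for 2.68 ppm HOCl: 2.68 / 0.2575 = 10.41 ppm.
(b) FC to add: 10.41 − 0.4 = 10.01 mg/L as Cl₂.
(b) Cl₂ equivalent: 10.01 mg/L × 441,000 L = 4414 g.
(b) Product at 88.6% available Cl: 4414 / 0.886 = 4982 g.

(a) 17.1 kg; (b) 4.98 kg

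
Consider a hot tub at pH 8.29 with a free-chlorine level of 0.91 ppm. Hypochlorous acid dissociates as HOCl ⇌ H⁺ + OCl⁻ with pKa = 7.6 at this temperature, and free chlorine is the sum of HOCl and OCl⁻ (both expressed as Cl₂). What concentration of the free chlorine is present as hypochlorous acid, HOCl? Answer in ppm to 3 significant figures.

[OCl⁻]/[HOCl] = 10^(pH − pKa) = 10^(8.29 − 7.6) = 10^0.69 = 4.898.
Fraction as HOCl = 1 / (1 + 4.898) = 0.1696.
HOCl = 0.1696 × 0.91 ppm = 0.1543 ppm.

0.154 ppm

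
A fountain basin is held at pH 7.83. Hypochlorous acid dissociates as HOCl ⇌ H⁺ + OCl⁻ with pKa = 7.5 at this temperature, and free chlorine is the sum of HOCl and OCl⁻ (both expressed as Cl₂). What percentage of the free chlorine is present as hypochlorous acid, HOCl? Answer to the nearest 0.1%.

31.9%

[OCl⁻]/[HOCl] = 10^(pH − pKa) = 10^(7.83 − 7.5) = 10^0.33 = 2.138.
Fraction as HOCl = 1 / (1 + 2.138) = 0.3187.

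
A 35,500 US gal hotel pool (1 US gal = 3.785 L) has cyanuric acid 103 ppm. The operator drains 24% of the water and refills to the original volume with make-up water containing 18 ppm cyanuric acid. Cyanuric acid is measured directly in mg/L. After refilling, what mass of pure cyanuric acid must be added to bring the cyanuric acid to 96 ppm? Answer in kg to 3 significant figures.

1.80 kg

Volume: 35,500 US gal × 3.785 L/gal = 134,368 L.
After draining 24% and refilling: 103 × 0.76 + 18 × 0.24 = 82.6 ppm.
Deficit to target: 96 − 82.6 = 13.4 mg/L.
Mass: 13.4 mg/L × 134,368 L = 1801 g cyanuric acid.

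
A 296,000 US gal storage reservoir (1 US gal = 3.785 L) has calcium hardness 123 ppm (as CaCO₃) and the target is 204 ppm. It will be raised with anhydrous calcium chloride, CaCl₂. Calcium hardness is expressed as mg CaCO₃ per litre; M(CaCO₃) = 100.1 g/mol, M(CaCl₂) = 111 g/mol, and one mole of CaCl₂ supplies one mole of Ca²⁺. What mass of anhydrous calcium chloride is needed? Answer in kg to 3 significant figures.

Volume: 296,000 US gal × 3.785 L/gal = 1,120,360 L.
Hardness to add: (204 − 123) = 81 mg/L as CaCO₃ × 1,120,360 L = 90,750 g as CaCO₃.
Moles of Ca²⁺ (1 mol Ca²⁺ ≡ 1 mol CaCO₃): 90,750 / 100.1 g/mol = 906.6 mol.
Mass of CaCl₂: 906.6 × 111 = 100,600 g.

101 kg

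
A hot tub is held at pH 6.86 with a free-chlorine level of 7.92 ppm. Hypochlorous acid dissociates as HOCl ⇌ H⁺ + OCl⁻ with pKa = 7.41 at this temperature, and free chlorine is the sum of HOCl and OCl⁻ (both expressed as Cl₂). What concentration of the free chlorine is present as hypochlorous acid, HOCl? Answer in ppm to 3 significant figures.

6.18 ppm

[OCl⁻]/[HOCl] = 10^(pH − pKa) = 10^(6.86 − 7.41) = 10^-0.55 = 0.2818.
Fraction as HOCl = 1 / (1 + 0.2818) = 0.7801.
HOCl = 0.7801 × 7.92 ppm = 6.179 ppm.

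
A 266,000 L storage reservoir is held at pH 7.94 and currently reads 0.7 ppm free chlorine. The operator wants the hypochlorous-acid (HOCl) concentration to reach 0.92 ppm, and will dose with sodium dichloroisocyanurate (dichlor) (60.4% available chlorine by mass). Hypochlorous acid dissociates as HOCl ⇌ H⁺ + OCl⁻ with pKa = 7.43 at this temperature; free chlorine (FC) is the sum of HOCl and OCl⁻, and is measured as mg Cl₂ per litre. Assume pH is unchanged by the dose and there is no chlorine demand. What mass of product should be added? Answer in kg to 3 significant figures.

1.41 kg

[OCl⁻]/[HOCl] = 10^(pH − pKa) = 10^(7.94 − 7.43) = 3.236; fraction as HOCl = 1/(1 + 3.236) = 0.2361.
Free chlorine required for 0.92 ppm HOCl: 0.92 / 0.2361 = 3.897 ppm.
FC to add: 3.897 − 0.7 = 3.197 mg/L as Cl₂.
Cl₂ equivalent: 3.197 mg/L × 266,000 L = 850.4 g.
Product at 60.4% available Cl: 850.4 / 0.604 = 1408 g.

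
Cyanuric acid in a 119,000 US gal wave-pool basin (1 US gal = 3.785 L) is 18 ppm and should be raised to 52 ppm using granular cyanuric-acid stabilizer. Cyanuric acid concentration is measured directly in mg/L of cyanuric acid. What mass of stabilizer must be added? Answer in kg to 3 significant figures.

15.3 kg

Volume: 119,000 US gal × 3.785 L/gal = 450,415 L.
CYA to add: (52 − 18) = 34 mg/L × 450,415 L = 15,310 g cyanuric acid.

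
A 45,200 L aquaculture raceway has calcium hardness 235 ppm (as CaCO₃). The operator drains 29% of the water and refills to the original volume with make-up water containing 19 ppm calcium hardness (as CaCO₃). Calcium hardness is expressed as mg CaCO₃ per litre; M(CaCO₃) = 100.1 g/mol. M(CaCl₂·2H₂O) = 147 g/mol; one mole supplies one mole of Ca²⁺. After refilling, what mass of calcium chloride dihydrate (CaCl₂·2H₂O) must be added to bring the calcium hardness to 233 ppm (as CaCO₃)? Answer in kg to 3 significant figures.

4.03 kg

After draining 29% and refilling: 235 × 0.71 + 19 × 0.29 = 172.36 ppm.
Deficit to target: 233 − 172.36 = 60.64 mg/L.
As CaCO₃: 60.64 mg/L × 45,200 L = 2741 g; ÷ 100.1 = 27.38 mol Ca²⁺.
Mass: 27.38 × 147 = 4025 g.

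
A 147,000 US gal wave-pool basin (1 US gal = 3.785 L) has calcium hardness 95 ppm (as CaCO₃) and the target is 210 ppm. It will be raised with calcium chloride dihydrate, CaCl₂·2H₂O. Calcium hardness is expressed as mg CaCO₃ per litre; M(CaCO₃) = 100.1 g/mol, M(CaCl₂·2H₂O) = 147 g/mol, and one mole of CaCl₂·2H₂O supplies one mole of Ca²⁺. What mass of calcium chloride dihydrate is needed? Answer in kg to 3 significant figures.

Volume: 147,000 US gal × 3.785 L/gal = 556,395 L.
Hardness to add: (210 − 95) = 115 mg/L as CaCO₃ × 556,395 L = 63,990 g as CaCO₃.
Moles of Ca²⁺ (1 mol Ca²⁺ ≡ 1 mol CaCO₃): 63,990 / 100.1 g/mol = 639.2 mol.
Mass of CaCl₂·2H₂O: 639.2 × 147 = 93,960 g.

94.0 kg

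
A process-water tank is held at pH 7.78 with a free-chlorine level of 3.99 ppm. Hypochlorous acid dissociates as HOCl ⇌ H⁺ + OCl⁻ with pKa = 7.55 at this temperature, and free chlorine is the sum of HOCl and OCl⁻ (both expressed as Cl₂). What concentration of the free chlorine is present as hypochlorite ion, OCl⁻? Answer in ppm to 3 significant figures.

[OCl⁻]/[HOCl] = 10^(pH − pKa) = 10^(7.78 − 7.55) = 10^0.23 = 1.698.
Fraction as HOCl = 1 / (1 + 1.698) = 0.3706.
OCl⁻ = (1 − 0.3706) × 3.99 ppm = 2.511 ppm.

2.51 ppm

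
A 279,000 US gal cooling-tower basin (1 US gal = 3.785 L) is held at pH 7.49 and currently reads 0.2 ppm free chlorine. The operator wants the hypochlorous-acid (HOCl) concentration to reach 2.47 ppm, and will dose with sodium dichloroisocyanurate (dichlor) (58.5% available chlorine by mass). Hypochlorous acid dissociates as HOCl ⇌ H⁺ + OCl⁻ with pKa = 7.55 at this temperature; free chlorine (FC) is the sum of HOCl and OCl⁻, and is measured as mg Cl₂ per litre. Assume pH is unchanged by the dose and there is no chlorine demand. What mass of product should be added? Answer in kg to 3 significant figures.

7.98 kg

Volume: 279,000 US gal × 3.785 L/gal = 1,056,015 L.
[OCl⁻]/[HOCl] = 10^(pH − pKa) = 10^(7.49 − 7.55) = 0.871; fraction as HOCl = 1/(1 + 0.871) = 0.5345.
Free chlorine required for 2.47 ppm HOCl: 2.47 / 0.5345 = 4.621 ppm.
FC to add: 4.621 − 0.2 = 4.421 mg/L as Cl₂.
Cl₂ equivalent: 4.421 mg/L × 1,056,015 L = 4669 g.
Product at 58.5% available Cl: 4669 / 0.585 = 7981 g.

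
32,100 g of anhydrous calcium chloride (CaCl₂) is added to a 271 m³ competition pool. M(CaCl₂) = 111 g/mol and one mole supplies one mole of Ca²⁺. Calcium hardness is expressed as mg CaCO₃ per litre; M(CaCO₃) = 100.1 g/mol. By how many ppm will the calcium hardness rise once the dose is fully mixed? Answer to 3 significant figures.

107 ppm

Volume: 271 m³ = 271,000 L.
Moles of Ca²⁺: 32,100 g ÷ 111 g/mol = 289.2 mol.
As CaCO₃: 289.2 mol × 100.1 g/mol = 28,950 g.
Rise: 28,950 g / 271,000 L × 1000 = 106.8 mg/L.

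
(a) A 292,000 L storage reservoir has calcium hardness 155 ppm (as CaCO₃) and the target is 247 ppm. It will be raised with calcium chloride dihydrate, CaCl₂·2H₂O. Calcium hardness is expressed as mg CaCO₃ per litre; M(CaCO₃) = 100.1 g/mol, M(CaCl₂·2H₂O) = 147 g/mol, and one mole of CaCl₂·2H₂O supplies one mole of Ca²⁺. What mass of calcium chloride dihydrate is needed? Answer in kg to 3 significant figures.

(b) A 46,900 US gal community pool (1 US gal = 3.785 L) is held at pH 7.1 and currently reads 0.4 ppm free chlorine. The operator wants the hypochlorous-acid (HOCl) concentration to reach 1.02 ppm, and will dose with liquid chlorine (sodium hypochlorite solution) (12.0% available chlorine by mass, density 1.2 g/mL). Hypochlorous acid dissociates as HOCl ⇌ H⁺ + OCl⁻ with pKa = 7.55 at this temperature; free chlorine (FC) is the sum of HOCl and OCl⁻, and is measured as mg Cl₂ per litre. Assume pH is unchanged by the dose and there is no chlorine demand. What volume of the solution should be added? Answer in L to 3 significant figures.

(a) Hardness to add: (247 − 155) = 92 mg/L as CaCO₃ × 292,000 L = 26,860 g as CaCO₃.
(a) Moles of Ca²⁺ (1 mol Ca²⁺ ≡ 1 mol CaCO₃): 26,860 / 100.1 g/mol = 268.4 mol.
(a) Mass of CaCl₂·2H₂O: 268.4 × 147 = 39,450 g.

(b) Volume: 46,900 US gal × 3.785 L/gal = 177,516 L.
(b) [OCl⁻]/[HOCl] = 10^(pH − pKa) = 10^(7.1 − 7.55) = 0.3548; fraction as HOCl = 1/(1 + 0.3548) = 0.7381.
(b) Free chlorine required for 1.02 ppm HOCl: 1.02 / 0.7381 = 1.382 ppm.
(b) FC to add: 1.382 − 0.4 = 0.9819 mg/L as Cl₂.
(b) Cl₂ equivalent: 0.9819 mg/L × 177,516 L = 174.3 g.
(b) Product at 12.0% available Cl: 174.3 / 0.12 = 1453 g.
(b) Volume: 1453 g ÷ 1.2 g/mL = 1210 mL.

(a) 39.5 kg; (b) 1.21 L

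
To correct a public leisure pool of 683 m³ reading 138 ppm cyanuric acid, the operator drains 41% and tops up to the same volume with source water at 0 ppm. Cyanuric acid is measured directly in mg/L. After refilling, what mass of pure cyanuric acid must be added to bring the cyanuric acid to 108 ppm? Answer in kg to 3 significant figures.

Volume: 683 m³ = 683,000 L.
After draining 41% and refilling: 138 × 0.59 + 0 × 0.41 = 81.42 ppm.
Deficit to target: 108 − 81.42 = 26.58 mg/L.
Mass: 26.58 mg/L × 683,000 L = 18,150 g cyanuric acid.

18.2 kg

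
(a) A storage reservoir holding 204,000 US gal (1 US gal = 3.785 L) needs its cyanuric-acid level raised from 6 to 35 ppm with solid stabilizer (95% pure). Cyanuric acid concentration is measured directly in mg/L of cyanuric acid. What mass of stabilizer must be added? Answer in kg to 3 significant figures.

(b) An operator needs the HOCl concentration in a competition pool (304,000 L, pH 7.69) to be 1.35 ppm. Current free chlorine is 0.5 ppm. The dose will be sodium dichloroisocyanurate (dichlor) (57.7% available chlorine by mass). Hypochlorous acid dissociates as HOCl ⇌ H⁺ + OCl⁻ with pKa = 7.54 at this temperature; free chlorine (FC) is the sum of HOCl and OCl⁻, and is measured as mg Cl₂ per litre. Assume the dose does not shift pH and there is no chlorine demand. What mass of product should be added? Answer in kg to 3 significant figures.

(a) 23.6 kg; (b) 1.45 kg

(a) Volume: 204,000 US gal × 3.785 L/gal = 772,140 L.
(a) CYA to add: (35 − 6) = 29 mg/L × 772,140 L = 22,390 g cyanuric acid.
(a) At 95% purity: 22,390 / 0.95 = 23,570 g product.

(b) [OCl⁻]/[HOCl] = 10^(pH − pKa) = 10^(7.69 − 7.54) = 1.413; fraction as HOCl = 1/(1 + 1.413) = 0.4145.
(b) Free chlorine required for 1.35 ppm HOCl: 1.35 / 0.4145 = 3.257 ppm.
(b) FC to add: 3.257 − 0.5 = 2.757 mg/L as Cl₂.
(b) Cl₂ equivalent: 2.757 mg/L × 304,000 L = 838.1 g.
(b) Product at 57.7% available Cl: 838.1 / 0.577 = 1453 g.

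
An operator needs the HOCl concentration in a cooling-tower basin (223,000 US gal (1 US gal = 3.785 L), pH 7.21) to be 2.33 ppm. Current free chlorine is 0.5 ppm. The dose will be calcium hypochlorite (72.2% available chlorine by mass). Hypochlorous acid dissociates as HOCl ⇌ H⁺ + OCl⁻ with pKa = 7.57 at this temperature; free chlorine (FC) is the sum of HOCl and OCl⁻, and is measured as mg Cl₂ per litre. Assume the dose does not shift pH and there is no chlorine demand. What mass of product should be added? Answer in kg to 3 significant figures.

Volume: 223,000 US gal × 3.785 L/gal = 844,055 L.
[OCl⁻]/[HOCl] = 10^(pH − pKa) = 10^(7.21 − 7.57) = 0.4365; fraction as HOCl = 1/(1 + 0.4365) = 0.6961.
Free chlorine required for 2.33 ppm HOCl: 2.33 / 0.6961 = 3.347 ppm.
FC to add: 3.347 − 0.5 = 2.847 mg/L as Cl₂.
Cl₂ equivalent: 2.847 mg/L × 844,055 L = 2403 g.
Product at 72.2% available Cl: 2403 / 0.722 = 3328 g.

3.33 kg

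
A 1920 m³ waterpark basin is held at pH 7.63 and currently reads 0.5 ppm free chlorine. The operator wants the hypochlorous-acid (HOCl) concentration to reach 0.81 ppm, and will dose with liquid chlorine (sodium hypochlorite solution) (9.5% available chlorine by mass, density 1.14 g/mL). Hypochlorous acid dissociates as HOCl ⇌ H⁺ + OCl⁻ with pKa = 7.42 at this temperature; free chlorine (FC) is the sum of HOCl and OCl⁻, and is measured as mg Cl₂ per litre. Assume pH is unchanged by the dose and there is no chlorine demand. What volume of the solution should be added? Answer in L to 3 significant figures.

28.8 L

Volume: 1920 m³ = 1,920,000 L.
[OCl⁻]/[HOCl] = 10^(pH − pKa) = 10^(7.63 − 7.42) = 1.622; fraction as HOCl = 1/(1 + 1.622) = 0.3814.
Free chlorine required for 0.81 ppm HOCl: 0.81 / 0.3814 = 2.124 ppm.
FC to add: 2.124 − 0.5 = 1.624 mg/L as Cl₂.
Cl₂ equivalent: 1.624 mg/L × 1,920,000 L = 3117 g.
Product at 9.5% available Cl: 3117 / 0.095 = 32,820 g.
Volume: 32,820 g ÷ 1.14 g/mL = 28,790 mL.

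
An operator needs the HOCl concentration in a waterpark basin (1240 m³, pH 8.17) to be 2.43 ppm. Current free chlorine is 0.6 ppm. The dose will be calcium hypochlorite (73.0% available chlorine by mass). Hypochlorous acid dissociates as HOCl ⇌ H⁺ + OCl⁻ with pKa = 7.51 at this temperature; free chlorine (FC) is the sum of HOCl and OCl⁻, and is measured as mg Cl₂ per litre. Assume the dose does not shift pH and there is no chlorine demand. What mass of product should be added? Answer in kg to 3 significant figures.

22.0 kg

Volume: 1240 m³ = 1,240,000 L.
[OCl⁻]/[HOCl] = 10^(pH − pKa) = 10^(8.17 − 7.51) = 4.571; fraction as HOCl = 1/(1 + 4.571) = 0.1795.
Free chlorine required for 2.43 ppm HOCl: 2.43 / 0.1795 = 13.54 ppm.
FC to add: 13.54 − 0.6 = 12.94 mg/L as Cl₂.
Cl₂ equivalent: 12.94 mg/L × 1,240,000 L = 16,040 g.
Product at 73.0% available Cl: 16,040 / 0.73 = 21,980 g.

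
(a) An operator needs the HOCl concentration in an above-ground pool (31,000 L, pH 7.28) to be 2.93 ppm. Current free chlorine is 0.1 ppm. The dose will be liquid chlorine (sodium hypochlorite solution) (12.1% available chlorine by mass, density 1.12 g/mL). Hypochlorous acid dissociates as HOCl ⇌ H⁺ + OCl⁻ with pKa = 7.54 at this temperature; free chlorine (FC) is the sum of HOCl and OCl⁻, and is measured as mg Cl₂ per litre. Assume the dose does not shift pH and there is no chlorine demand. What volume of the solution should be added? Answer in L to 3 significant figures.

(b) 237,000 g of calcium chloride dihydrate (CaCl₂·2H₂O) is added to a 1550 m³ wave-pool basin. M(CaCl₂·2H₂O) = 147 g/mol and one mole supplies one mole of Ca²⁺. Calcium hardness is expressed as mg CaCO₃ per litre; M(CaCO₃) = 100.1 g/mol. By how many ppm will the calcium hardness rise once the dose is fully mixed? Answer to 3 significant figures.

(a) 1.02 L; (b) 104 ppm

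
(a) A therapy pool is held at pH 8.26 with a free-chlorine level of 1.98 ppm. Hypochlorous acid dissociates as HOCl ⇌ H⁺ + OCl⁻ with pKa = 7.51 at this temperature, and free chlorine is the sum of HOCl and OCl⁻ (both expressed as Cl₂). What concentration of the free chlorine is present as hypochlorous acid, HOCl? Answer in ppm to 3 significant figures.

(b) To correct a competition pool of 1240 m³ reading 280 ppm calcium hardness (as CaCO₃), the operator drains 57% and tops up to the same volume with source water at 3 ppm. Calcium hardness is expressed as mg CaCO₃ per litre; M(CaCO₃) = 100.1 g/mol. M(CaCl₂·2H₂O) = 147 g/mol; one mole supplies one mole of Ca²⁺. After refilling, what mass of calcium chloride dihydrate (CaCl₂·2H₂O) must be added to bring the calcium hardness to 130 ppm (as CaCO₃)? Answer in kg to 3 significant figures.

(a) 0.299 ppm; (b) 14.4 kg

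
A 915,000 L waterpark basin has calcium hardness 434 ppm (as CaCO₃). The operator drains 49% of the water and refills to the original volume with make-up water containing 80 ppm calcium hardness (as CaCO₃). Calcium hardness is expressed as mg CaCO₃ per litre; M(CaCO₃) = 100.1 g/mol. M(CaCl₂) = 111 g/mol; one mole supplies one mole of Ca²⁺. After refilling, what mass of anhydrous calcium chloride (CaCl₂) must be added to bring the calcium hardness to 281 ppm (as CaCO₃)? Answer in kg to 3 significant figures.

After draining 49% and refilling: 434 × 0.51 + 80 × 0.49 = 260.54 ppm.
Deficit to target: 281 − 260.54 = 20.46 mg/L.
As CaCO₃: 20.46 mg/L × 915,000 L = 18,720 g; ÷ 100.1 = 187 mol Ca²⁺.
Mass: 187 × 111 = 20,760 g.

20.8 kg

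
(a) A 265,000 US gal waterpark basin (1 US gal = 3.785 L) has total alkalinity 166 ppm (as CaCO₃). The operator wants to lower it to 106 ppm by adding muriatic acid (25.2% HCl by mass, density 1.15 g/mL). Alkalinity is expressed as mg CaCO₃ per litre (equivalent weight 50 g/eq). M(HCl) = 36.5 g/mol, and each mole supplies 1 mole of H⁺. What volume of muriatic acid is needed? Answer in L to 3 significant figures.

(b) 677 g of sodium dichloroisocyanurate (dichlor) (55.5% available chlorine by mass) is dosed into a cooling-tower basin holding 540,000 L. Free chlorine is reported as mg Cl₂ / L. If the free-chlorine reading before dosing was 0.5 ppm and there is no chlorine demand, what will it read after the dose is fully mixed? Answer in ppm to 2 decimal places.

(a) 152 L; (b) 1.20 ppm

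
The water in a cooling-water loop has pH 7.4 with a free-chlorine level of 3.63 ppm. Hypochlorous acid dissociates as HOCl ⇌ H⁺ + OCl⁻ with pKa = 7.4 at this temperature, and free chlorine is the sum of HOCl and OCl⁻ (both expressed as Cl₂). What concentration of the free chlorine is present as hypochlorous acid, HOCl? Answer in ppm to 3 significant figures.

[OCl⁻]/[HOCl] = 10^(pH − pKa) = 10^(7.4 − 7.4) = 10^0.00 = 1.
Fraction as HOCl = 1 / (1 + 1) = 0.5.
HOCl = 0.5 × 3.63 ppm = 1.815 ppm.

1.81 ppm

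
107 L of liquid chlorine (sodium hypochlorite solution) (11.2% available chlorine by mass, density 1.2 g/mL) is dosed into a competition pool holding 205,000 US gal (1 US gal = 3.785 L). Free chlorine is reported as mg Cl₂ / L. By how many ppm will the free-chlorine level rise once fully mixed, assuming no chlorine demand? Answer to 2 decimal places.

Volume: 205,000 US gal × 3.785 L/gal = 775,925 L.
Mass of solution: 107 L × 1000 mL/L × 1.2 g/mL = 128,400 g.
Available chlorine delivered: 128,400 g × 0.112 = 14,380 g as Cl₂.
Concentration rise: 14,380 g / 775,925 L = 18.53 mg/L = 18.53 ppm.

18.53 ppm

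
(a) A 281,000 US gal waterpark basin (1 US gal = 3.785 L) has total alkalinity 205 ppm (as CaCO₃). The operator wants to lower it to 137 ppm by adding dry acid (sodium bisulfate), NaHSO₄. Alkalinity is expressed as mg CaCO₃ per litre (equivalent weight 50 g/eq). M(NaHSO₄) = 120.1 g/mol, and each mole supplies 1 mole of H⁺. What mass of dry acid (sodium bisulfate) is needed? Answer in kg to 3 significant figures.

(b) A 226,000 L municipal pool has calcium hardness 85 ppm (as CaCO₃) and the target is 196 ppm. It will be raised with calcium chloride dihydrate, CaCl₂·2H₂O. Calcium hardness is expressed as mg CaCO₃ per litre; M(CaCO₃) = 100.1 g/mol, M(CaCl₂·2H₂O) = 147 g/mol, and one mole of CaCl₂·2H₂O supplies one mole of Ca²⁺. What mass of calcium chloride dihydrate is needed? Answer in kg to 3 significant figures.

(a) 174 kg; (b) 36.8 kg

(a) Volume: 281,000 US gal × 3.785 L/gal = 1,063,585 L.
(a) Alkalinity to neutralize: (205 − 137) = 68 mg/L as CaCO₃ × 1,063,585 L = 72,320 g as CaCO₃.
(a) Equivalents of H⁺ required: 72,320 ÷ 50 g/eq = 1446 eq = 1446 mol NaHSO₄.
(a) Mass of NaHSO₄: 1446 × 120.1 = 173,700 g.

(b) Hardness to add: (196 − 85) = 111 mg/L as CaCO₃ × 226,000 L = 25,090 g as CaCO₃.
(b) Moles of Ca²⁺ (1 mol Ca²⁺ ≡ 1 mol CaCO₃): 25,090 / 100.1 g/mol = 250.6 mol.
(b) Mass of CaCl₂·2H₂O: 250.6 × 147 = 36,840 g.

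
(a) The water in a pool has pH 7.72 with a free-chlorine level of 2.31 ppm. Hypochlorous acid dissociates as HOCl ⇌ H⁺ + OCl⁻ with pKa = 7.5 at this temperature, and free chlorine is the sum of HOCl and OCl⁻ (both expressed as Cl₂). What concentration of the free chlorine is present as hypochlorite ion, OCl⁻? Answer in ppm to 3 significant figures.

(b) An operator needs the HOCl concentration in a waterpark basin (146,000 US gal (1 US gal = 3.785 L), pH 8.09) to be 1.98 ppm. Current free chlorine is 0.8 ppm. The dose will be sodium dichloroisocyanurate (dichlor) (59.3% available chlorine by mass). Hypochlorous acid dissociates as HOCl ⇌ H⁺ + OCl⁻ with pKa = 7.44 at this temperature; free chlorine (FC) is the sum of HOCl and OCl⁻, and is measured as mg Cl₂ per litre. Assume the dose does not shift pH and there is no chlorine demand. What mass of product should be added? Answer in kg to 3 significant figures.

(a) [OCl⁻]/[HOCl] = 10^(pH − pKa) = 10^(7.72 − 7.5) = 10^0.22 = 1.66.
(a) Fraction as HOCl = 1 / (1 + 1.66) = 0.376.
(a) OCl⁻ = (1 − 0.376) × 2.31 ppm = 1.441 ppm.

(b) Volume: 146,000 US gal × 3.785 L/gal = 552,610 L.
(b) [OCl⁻]/[HOCl] = 10^(pH − pKa) = 10^(8.09 − 7.44) = 4.467; fraction as HOCl = 1/(1 + 4.467) = 0.1829.
(b) Free chlorine required for 1.98 ppm HOCl: 1.98 / 0.1829 = 10.82 ppm.
(b) FC to add: 10.82 − 0.8 = 10.02 mg/L as Cl₂.
(b) Cl₂ equivalent: 10.02 mg/L × 552,610 L = 5540 g.
(b) Product at 59.3% available Cl: 5540 / 0.593 = 9342 g.

(a) 1.44 ppm; (b) 9.34 kg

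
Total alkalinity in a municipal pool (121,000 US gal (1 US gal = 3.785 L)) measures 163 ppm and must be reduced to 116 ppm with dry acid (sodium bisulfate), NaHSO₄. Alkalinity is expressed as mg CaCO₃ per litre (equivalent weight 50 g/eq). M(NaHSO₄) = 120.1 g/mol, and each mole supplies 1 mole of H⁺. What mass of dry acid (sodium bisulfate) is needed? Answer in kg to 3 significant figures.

51.7 kg

Volume: 121,000 US gal × 3.785 L/gal = 457,985 L.
Alkalinity to neutralize: (163 − 116) = 47 mg/L as CaCO₃ × 457,985 L = 21,530 g as CaCO₃.
Equivalents of H⁺ required: 21,530 ÷ 50 g/eq = 430.5 eq = 430.5 mol NaHSO₄.
Mass of NaHSO₄: 430.5 × 120.1 = 51,700 g.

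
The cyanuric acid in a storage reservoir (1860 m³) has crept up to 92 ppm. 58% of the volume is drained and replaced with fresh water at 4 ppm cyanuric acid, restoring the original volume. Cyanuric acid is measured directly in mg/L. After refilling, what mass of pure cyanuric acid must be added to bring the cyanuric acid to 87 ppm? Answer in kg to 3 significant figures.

85.6 kg

Volume: 1860 m³ = 1,860,000 L.
After draining 58% and refilling: 92 × 0.42 + 4 × 0.58 = 40.96 ppm.
Deficit to target: 87 − 40.96 = 46.04 mg/L.
Mass: 46.04 mg/L × 1,860,000 L = 85,630 g cyanuric acid.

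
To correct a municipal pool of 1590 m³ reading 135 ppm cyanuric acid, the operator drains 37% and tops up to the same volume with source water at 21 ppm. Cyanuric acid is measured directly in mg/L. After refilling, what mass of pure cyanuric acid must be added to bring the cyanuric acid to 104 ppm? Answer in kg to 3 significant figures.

Volume: 1590 m³ = 1,590,000 L.
After draining 37% and refilling: 135 × 0.63 + 21 × 0.37 = 92.82 ppm.
Deficit to target: 104 − 92.82 = 11.18 mg/L.
Mass: 11.18 mg/L × 1,590,000 L = 17,780 g cyanuric acid.

17.8 kg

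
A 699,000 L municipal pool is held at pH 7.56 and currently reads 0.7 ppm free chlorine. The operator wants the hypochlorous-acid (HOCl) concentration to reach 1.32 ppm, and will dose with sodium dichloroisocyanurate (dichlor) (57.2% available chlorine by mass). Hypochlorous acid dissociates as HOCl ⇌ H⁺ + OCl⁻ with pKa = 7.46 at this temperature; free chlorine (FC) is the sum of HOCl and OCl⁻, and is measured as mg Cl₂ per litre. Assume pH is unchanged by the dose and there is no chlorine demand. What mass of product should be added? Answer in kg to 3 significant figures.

2.79 kg

[OCl⁻]/[HOCl] = 10^(pH − pKa) = 10^(7.56 − 7.46) = 1.259; fraction as HOCl = 1/(1 + 1.259) = 0.4427.
Free chlorine required for 1.32 ppm HOCl: 1.32 / 0.4427 = 2.982 ppm.
FC to add: 2.982 − 0.7 = 2.282 mg/L as Cl₂.
Cl₂ equivalent: 2.282 mg/L × 699,000 L = 1595 g.
Product at 57.2% available Cl: 1595 / 0.572 = 2788 g.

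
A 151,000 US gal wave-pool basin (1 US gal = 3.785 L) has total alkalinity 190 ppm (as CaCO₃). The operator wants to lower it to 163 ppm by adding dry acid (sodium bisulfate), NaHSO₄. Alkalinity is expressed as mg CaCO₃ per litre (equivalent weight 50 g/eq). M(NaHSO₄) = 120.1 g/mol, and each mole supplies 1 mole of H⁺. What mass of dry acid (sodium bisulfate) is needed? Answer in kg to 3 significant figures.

37.1 kg

Volume: 151,000 US gal × 3.785 L/gal = 571,535 L.
Alkalinity to neutralize: (190 − 163) = 27 mg/L as CaCO₃ × 571,535 L = 15,430 g as CaCO₃.
Equivalents of H⁺ required: 15,430 ÷ 50 g/eq = 308.6 eq = 308.6 mol NaHSO₄.
Mass of NaHSO₄: 308.6 × 120.1 = 37,070 g.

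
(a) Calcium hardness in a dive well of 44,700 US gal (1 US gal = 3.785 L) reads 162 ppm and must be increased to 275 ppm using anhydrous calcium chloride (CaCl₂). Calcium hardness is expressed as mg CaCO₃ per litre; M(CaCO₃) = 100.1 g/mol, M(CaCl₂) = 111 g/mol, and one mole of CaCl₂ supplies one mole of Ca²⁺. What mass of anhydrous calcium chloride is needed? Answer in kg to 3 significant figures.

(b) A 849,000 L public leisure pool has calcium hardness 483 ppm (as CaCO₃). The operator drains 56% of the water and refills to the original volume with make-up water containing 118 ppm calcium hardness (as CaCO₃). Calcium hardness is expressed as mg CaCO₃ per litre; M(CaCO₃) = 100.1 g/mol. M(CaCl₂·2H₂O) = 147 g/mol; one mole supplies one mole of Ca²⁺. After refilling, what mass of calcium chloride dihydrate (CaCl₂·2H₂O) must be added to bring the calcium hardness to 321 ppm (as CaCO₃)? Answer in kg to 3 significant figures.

(a) 21.2 kg; (b) 52.9 kg

(a) Volume: 44,700 US gal × 3.785 L/gal = 169,190 L.
(a) Hardness to add: (275 − 162) = 113 mg/L as CaCO₃ × 169,190 L = 19,120 g as CaCO₃.
(a) Moles of Ca²⁺ (1 mol Ca²⁺ ≡ 1 mol CaCO₃): 19,120 / 100.1 g/mol = 191 mol.
(a) Mass of CaCl₂: 191 × 111 = 21,200 g.

(b) After draining 56% and refilling: 483 × 0.44 + 118 × 0.56 = 278.6 ppm.
(b) Deficit to target: 321 − 278.6 = 42.4 mg/L.
(b) As CaCO₃: 42.4 mg/L × 849,000 L = 36,000 g; ÷ 100.1 = 359.6 mol Ca²⁺.
(b) Mass: 359.6 × 147 = 52,860 g.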